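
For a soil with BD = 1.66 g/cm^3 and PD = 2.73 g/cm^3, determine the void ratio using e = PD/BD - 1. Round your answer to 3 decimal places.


Step 1: e = PD / BD - 1
Step 2: e = 2.73 / 1.66 - 1
Step 3: e = 1.64458 - 1
Step 4: e = 0.645

0.645


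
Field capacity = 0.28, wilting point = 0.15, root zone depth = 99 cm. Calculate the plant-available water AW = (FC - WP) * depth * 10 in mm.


Step 1: Available water = (FC - WP) * depth * 10
Step 2: AW = (0.28 - 0.15) * 99 * 10
Step 3: AW = 0.13 * 99 * 10
Step 4: AW = 128.7 mm

128.7


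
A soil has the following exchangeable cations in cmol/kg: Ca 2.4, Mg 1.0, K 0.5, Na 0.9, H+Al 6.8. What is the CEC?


Step 1: CEC = Ca + Mg + K + Na + (H+Al)
Step 2: CEC = 2.4 + 1.0 + 0.5 + 0.9 + 6.8
Step 3: CEC = 11.6 cmol/kg

11.6


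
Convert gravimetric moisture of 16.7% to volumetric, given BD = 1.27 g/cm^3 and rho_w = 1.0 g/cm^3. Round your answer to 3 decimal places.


Step 1: theta = (w / 100) * BD / rho_w
Step 2: theta = (16.7 / 100) * 1.27 / 1.0
Step 3: theta = 0.167 * 1.27
Step 4: theta = 0.212

0.212


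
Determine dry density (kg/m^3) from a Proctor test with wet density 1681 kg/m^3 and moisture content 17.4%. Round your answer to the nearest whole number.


Step 1: Dry density = wet density / (1 + w/100)
Step 2: Dry density = 1681 / (1 + 17.4/100)
Step 3: Dry density = 1681 / 1.174
Step 4: Dry density = 1432 kg/m^3

1432


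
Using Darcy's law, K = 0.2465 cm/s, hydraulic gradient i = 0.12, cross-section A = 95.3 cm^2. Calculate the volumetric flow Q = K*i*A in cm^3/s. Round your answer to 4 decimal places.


Step 1: Apply Darcy's law: Q = K * i * A
Step 2: Q = 0.2465 * 0.12 * 95.3
Step 3: Q = 2.819 cm^3/s

2.819


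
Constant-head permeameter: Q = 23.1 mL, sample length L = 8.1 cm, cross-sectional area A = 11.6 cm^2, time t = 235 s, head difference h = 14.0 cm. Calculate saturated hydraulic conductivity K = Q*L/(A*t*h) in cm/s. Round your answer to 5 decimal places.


Step 1: K = Q * L / (A * t * h)
Step 2: Numerator = 23.1 * 8.1 = 187.11
Step 3: Denominator = 11.6 * 235 * 14.0 = 38164.0
Step 4: K = 187.11 / 38164.0 = 0.0049 cm/s

0.0049


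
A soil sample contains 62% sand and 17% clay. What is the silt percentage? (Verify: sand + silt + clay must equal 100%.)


Step 1: sand + silt + clay = 100%
Step 2: silt = 100 - sand - clay
Step 3: silt = 100 - 62 - 17
Step 4: silt = 21%

21


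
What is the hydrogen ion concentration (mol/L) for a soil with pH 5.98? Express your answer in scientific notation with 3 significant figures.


Step 1: [H+] = 10^(-pH)
Step 2: [H+] = 10^(-5.98)
Step 3: [H+] = 1.05e-06 mol/L

1.05e-06


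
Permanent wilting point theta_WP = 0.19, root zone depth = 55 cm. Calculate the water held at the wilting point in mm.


Step 1: Water (mm) = theta_WP * depth * 10
Step 2: Water = 0.19 * 55 * 10
Step 3: Water = 104.5 mm

104.5


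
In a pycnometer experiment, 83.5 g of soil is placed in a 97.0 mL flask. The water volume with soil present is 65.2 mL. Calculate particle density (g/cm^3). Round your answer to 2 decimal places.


Step 1: Volume of solids = flask volume - water volume with soil
Step 2: V_solids = 97.0 - 65.2 = 31.8 mL
Step 3: Particle density = mass / V_solids = 83.5 / 31.8 = 2.63 g/cm^3

2.63


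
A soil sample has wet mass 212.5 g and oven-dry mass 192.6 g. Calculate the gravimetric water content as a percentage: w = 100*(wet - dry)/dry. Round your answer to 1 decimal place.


Step 1: Water mass = wet - dry = 212.5 - 192.6 = 19.9 g
Step 2: w = 100 * water mass / dry mass
Step 3: w = 100 * 19.9 / 192.6 = 10.3%

10.3


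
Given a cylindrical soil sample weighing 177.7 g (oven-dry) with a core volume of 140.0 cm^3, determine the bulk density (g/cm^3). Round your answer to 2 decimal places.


Step 1: Identify the formula: BD = dry mass / volume
Step 2: Substitute values: BD = 177.7 / 140.0
Step 3: BD = 1.27 g/cm^3

1.27


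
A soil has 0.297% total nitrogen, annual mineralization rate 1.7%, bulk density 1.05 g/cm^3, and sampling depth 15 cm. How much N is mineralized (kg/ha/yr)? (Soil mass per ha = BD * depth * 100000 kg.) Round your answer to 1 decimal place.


Step 1: Soil mass per ha = BD * depth * 100000 = 1.05 * 15 * 100000 = 1575000 kg
Step 2: Total N pool = soil mass * N%/100 = 1575000 * 0.297/100 = 4677.75 kg/ha
Step 3: N mineralized = N pool * rate%/100 = 4677.75 * 1.7/100 = 79.5 kg/ha/yr

79.5


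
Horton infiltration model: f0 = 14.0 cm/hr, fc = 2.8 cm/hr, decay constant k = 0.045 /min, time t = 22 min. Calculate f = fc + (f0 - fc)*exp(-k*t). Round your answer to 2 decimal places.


Step 1: f = fc + (f0 - fc) * exp(-k * t)
Step 2: exp(-0.045 * 22) = 0.371577
Step 3: f = 2.8 + (14.0 - 2.8) * 0.371577
Step 4: f = 2.8 + 11.2 * 0.371577
Step 5: f = 6.96 cm/hr

6.96


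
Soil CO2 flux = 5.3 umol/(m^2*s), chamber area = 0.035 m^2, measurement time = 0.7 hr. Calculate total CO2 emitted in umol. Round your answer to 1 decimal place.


Step 1: Convert time to seconds: 0.7 hr * 3600 = 2520.0 s
Step 2: Total = flux * area * time_s
Step 3: Total = 5.3 * 0.035 * 2520.0
Step 4: Total = 467.5 umol

467.5


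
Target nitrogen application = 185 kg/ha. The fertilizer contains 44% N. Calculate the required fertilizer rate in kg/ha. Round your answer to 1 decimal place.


Step 1: Fertilizer rate = target N / (N content / 100)
Step 2: Rate = 185 / (44 / 100)
Step 3: Rate = 185 / 0.44
Step 4: Rate = 420.5 kg/ha

420.5


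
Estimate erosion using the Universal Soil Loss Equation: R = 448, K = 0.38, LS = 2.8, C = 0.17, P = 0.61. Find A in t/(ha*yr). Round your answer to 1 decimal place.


Step 1: A = R * K * LS * C * P
Step 2: R * K = 448 * 0.38 = 170.24
Step 3: (R*K) * LS = 170.24 * 2.8 = 476.672
Step 4: * C * P = 476.672 * 0.17 * 0.61 = 49.4
Step 5: A = 49.4 t/(ha*yr)

49.4


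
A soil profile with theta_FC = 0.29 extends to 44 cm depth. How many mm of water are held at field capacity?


Step 1: Water (mm) = theta_FC * depth (cm) * 10
Step 2: Water = 0.29 * 44 * 10
Step 3: Water = 127.6 mm

127.6


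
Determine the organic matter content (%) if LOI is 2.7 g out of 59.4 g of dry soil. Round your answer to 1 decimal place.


Step 1: OM% = 100 * LOI / sample mass
Step 2: OM = 100 * 2.7 / 59.4
Step 3: OM = 4.5%

4.5


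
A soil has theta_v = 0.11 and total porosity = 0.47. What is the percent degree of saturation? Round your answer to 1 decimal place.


Step 1: S = 100 * theta_v / n
Step 2: S = 100 * 0.11 / 0.47
Step 3: S = 23.4%

23.4


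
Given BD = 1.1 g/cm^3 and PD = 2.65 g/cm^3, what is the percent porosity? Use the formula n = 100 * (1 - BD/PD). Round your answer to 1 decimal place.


Step 1: Formula: n = 100 * (1 - BD / PD)
Step 2: n = 100 * (1 - 1.1 / 2.65)
Step 3: n = 100 * (1 - 0.41509)
Step 4: n = 58.5%

58.5


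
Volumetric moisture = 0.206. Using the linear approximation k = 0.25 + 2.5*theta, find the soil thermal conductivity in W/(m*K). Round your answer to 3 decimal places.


Step 1: k = 0.25 + 2.5 * theta
Step 2: k = 0.25 + 2.5 * 0.206
Step 3: k = 0.25 + 0.515
Step 4: k = 0.765 W/(m*K)

0.765


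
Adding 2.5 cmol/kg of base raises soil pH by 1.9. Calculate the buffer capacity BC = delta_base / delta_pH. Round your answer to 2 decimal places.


Step 1: BC = change in base / change in pH
Step 2: BC = 2.5 / 1.9
Step 3: BC = 1.32 cmol/(kg*pH unit)

1.32


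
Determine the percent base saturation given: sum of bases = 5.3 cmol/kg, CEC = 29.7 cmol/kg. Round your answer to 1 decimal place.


Step 1: BS = 100 * (sum of bases) / CEC
Step 2: BS = 100 * 5.3 / 29.7
Step 3: BS = 17.8%

17.8


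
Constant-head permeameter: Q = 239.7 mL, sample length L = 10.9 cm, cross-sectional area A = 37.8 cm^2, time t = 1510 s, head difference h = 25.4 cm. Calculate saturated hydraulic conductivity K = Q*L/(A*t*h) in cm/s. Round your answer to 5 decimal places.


Step 1: K = Q * L / (A * t * h)
Step 2: Numerator = 239.7 * 10.9 = 2612.73
Step 3: Denominator = 37.8 * 1510 * 25.4 = 1449781.2
Step 4: K = 2612.73 / 1449781.2 = 0.0018 cm/s

0.0018


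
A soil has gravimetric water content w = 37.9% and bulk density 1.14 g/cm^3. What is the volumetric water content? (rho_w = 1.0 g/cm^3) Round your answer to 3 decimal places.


Step 1: theta = (w / 100) * BD / rho_w
Step 2: theta = (37.9 / 100) * 1.14 / 1.0
Step 3: theta = 0.379 * 1.14
Step 4: theta = 0.432

0.432


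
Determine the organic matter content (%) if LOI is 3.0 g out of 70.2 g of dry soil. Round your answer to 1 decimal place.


Step 1: OM% = 100 * LOI / sample mass
Step 2: OM = 100 * 3.0 / 70.2
Step 3: OM = 4.3%

4.3


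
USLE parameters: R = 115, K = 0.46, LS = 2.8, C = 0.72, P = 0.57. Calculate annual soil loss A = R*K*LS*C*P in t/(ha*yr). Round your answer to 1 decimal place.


Step 1: A = R * K * LS * C * P
Step 2: R * K = 115 * 0.46 = 52.9
Step 3: (R*K) * LS = 52.9 * 2.8 = 148.12
Step 4: * C * P = 148.12 * 0.72 * 0.57 = 60.8
Step 5: A = 60.8 t/(ha*yr)

60.8


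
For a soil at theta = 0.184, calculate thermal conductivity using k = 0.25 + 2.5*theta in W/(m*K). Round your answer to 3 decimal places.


Step 1: k = 0.25 + 2.5 * theta
Step 2: k = 0.25 + 2.5 * 0.184
Step 3: k = 0.25 + 0.46
Step 4: k = 0.71 W/(m*K)

0.71


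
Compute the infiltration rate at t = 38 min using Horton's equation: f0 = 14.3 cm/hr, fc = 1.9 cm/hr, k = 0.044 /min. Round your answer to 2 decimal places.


Step 1: f = fc + (f0 - fc) * exp(-k * t)
Step 2: exp(-0.044 * 38) = 0.187871
Step 3: f = 1.9 + (14.3 - 1.9) * 0.187871
Step 4: f = 1.9 + 12.4 * 0.187871
Step 5: f = 4.23 cm/hr

4.23


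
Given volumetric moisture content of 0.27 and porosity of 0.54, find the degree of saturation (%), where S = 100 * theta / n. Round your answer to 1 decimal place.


Step 1: S = 100 * theta_v / n
Step 2: S = 100 * 0.27 / 0.54
Step 3: S = 50.0%

50.0


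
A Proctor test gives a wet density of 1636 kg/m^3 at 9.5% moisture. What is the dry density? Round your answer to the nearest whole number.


Step 1: Dry density = wet density / (1 + w/100)
Step 2: Dry density = 1636 / (1 + 9.5/100)
Step 3: Dry density = 1636 / 1.095
Step 4: Dry density = 1494 kg/m^3

1494


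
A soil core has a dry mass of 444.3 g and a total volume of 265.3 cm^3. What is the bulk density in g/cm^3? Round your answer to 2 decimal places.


Step 1: Identify the formula: BD = dry mass / volume
Step 2: Substitute values: BD = 444.3 / 265.3
Step 3: BD = 1.67 g/cm^3

1.67


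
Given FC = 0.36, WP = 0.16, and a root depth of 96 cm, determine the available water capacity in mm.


Step 1: Available water = (FC - WP) * depth * 10
Step 2: AW = (0.36 - 0.16) * 96 * 10
Step 3: AW = 0.2 * 96 * 10
Step 4: AW = 192.0 mm

192.0


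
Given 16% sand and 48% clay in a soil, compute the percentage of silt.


Step 1: sand + silt + clay = 100%
Step 2: silt = 100 - sand - clay
Step 3: silt = 100 - 16 - 48
Step 4: silt = 36%

36


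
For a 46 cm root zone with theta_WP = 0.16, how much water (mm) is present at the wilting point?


Step 1: Water (mm) = theta_WP * depth * 10
Step 2: Water = 0.16 * 46 * 10
Step 3: Water = 73.6 mm

73.6


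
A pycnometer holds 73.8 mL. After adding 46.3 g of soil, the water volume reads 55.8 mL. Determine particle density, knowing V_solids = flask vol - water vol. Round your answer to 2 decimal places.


Step 1: Volume of solids = flask volume - water volume with soil
Step 2: V_solids = 73.8 - 55.8 = 18.0 mL
Step 3: Particle density = mass / V_solids = 46.3 / 18.0 = 2.57 g/cm^3

2.57


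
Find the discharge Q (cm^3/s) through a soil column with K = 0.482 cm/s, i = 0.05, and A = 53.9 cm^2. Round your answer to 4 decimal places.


Step 1: Apply Darcy's law: Q = K * i * A
Step 2: Q = 0.482 * 0.05 * 53.9
Step 3: Q = 1.299 cm^3/s

1.299


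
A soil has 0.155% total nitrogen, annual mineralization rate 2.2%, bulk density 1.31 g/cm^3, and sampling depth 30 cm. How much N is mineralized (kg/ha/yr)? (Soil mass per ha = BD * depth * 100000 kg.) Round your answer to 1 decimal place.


Step 1: Soil mass per ha = BD * depth * 100000 = 1.31 * 30 * 100000 = 3930000 kg
Step 2: Total N pool = soil mass * N%/100 = 3930000 * 0.155/100 = 6091.5 kg/ha
Step 3: N mineralized = N pool * rate%/100 = 6091.5 * 2.2/100 = 134.0 kg/ha/yr

134.0


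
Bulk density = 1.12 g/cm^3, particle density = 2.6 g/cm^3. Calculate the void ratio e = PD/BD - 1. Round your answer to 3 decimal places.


Step 1: e = PD / BD - 1
Step 2: e = 2.6 / 1.12 - 1
Step 3: e = 2.32143 - 1
Step 4: e = 1.321

1.321


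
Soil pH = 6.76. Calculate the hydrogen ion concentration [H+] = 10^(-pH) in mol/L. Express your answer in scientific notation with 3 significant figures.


Step 1: [H+] = 10^(-pH)
Step 2: [H+] = 10^(-6.76)
Step 3: [H+] = 1.74e-07 mol/L

1.74e-07


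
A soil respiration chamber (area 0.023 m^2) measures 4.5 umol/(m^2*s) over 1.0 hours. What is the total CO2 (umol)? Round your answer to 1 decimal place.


Step 1: Convert time to seconds: 1.0 hr * 3600 = 3600.0 s
Step 2: Total = flux * area * time_s
Step 3: Total = 4.5 * 0.023 * 3600.0
Step 4: Total = 372.6 umol

372.6


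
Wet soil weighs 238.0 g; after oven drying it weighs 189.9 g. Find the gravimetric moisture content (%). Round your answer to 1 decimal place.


Step 1: Water mass = wet - dry = 238.0 - 189.9 = 48.1 g
Step 2: w = 100 * water mass / dry mass
Step 3: w = 100 * 48.1 / 189.9 = 25.3%

25.3


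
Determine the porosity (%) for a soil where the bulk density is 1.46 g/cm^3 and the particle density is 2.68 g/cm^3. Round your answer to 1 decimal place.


Step 1: Formula: n = 100 * (1 - BD / PD)
Step 2: n = 100 * (1 - 1.46 / 2.68)
Step 3: n = 100 * (1 - 0.54478)
Step 4: n = 45.5%

45.5


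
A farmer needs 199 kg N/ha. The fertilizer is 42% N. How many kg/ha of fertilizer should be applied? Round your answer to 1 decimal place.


Step 1: Fertilizer rate = target N / (N content / 100)
Step 2: Rate = 199 / (42 / 100)
Step 3: Rate = 199 / 0.42
Step 4: Rate = 473.8 kg/ha

473.8


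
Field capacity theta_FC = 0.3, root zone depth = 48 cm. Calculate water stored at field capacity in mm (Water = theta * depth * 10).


Step 1: Water (mm) = theta_FC * depth (cm) * 10
Step 2: Water = 0.3 * 48 * 10
Step 3: Water = 144.0 mm

144.0


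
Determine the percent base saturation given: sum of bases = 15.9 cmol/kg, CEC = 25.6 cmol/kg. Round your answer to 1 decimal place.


Step 1: BS = 100 * (sum of bases) / CEC
Step 2: BS = 100 * 15.9 / 25.6
Step 3: BS = 62.1%

62.1


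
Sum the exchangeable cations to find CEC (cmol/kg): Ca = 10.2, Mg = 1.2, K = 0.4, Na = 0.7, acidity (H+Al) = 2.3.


Step 1: CEC = Ca + Mg + K + Na + (H+Al)
Step 2: CEC = 10.2 + 1.2 + 0.4 + 0.7 + 2.3
Step 3: CEC = 14.8 cmol/kg

14.8


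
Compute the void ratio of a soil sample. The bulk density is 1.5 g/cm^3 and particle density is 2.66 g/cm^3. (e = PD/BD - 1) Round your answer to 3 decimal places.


Step 1: e = PD / BD - 1
Step 2: e = 2.66 / 1.5 - 1
Step 3: e = 1.77333 - 1
Step 4: e = 0.773

0.773


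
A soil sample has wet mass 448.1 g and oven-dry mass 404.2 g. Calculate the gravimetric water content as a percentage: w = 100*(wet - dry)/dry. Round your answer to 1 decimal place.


Step 1: Water mass = wet - dry = 448.1 - 404.2 = 43.9 g
Step 2: w = 100 * water mass / dry mass
Step 3: w = 100 * 43.9 / 404.2 = 10.9%

10.9


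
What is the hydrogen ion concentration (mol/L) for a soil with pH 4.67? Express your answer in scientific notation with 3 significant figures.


Step 1: [H+] = 10^(-pH)
Step 2: [H+] = 10^(-4.67)
Step 3: [H+] = 2.14e-05 mol/L

2.14e-05


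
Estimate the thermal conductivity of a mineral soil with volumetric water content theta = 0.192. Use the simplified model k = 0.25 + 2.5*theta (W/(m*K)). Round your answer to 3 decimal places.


Step 1: k = 0.25 + 2.5 * theta
Step 2: k = 0.25 + 2.5 * 0.192
Step 3: k = 0.25 + 0.48
Step 4: k = 0.73 W/(m*K)

0.73


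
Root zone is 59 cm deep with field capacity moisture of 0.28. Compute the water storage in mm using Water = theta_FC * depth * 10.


Step 1: Water (mm) = theta_FC * depth (cm) * 10
Step 2: Water = 0.28 * 59 * 10
Step 3: Water = 165.2 mm

165.2


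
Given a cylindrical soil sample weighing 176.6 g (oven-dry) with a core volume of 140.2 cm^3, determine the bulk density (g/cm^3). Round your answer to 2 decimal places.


Step 1: Identify the formula: BD = dry mass / volume
Step 2: Substitute values: BD = 176.6 / 140.2
Step 3: BD = 1.26 g/cm^3

1.26


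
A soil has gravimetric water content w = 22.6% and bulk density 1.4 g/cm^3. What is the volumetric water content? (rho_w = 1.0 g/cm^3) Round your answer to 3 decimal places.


Step 1: theta = (w / 100) * BD / rho_w
Step 2: theta = (22.6 / 100) * 1.4 / 1.0
Step 3: theta = 0.226 * 1.4
Step 4: theta = 0.316

0.316


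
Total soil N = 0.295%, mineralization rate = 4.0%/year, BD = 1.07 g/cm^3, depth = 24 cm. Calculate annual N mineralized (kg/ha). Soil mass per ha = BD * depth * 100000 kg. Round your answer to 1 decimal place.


Step 1: Soil mass per ha = BD * depth * 100000 = 1.07 * 24 * 100000 = 2568000 kg
Step 2: Total N pool = soil mass * N%/100 = 2568000 * 0.295/100 = 7575.6 kg/ha
Step 3: N mineralized = N pool * rate%/100 = 7575.6 * 4.0/100 = 303.0 kg/ha/yr

303.0


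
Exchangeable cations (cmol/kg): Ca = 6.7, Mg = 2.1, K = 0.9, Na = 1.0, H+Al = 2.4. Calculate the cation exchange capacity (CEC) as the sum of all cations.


Step 1: CEC = Ca + Mg + K + Na + (H+Al)
Step 2: CEC = 6.7 + 2.1 + 0.9 + 1.0 + 2.4
Step 3: CEC = 13.1 cmol/kg

13.1


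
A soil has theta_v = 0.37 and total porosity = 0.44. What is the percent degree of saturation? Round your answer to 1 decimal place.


Step 1: S = 100 * theta_v / n
Step 2: S = 100 * 0.37 / 0.44
Step 3: S = 84.1%

84.1


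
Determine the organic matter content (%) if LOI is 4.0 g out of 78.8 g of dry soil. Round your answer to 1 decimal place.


Step 1: OM% = 100 * LOI / sample mass
Step 2: OM = 100 * 4.0 / 78.8
Step 3: OM = 5.1%

5.1


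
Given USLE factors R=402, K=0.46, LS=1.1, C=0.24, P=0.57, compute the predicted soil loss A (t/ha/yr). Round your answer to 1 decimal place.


Step 1: A = R * K * LS * C * P
Step 2: R * K = 402 * 0.46 = 184.92
Step 3: (R*K) * LS = 184.92 * 1.1 = 203.412
Step 4: * C * P = 203.412 * 0.24 * 0.57 = 27.8
Step 5: A = 27.8 t/(ha*yr)

27.8


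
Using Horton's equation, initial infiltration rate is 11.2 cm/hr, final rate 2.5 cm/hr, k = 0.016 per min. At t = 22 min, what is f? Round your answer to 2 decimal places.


Step 1: f = fc + (f0 - fc) * exp(-k * t)
Step 2: exp(-0.016 * 22) = 0.70328
Step 3: f = 2.5 + (11.2 - 2.5) * 0.70328
Step 4: f = 2.5 + 8.7 * 0.70328
Step 5: f = 8.62 cm/hr

8.62


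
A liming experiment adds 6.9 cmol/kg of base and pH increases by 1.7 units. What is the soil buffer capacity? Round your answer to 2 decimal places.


Step 1: BC = change in base / change in pH
Step 2: BC = 6.9 / 1.7
Step 3: BC = 4.06 cmol/(kg*pH unit)

4.06


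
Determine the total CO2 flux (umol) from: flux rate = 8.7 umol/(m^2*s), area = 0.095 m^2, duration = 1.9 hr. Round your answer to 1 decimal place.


Step 1: Convert time to seconds: 1.9 hr * 3600 = 6840.0 s
Step 2: Total = flux * area * time_s
Step 3: Total = 8.7 * 0.095 * 6840.0
Step 4: Total = 5653.3 umol

5653.3


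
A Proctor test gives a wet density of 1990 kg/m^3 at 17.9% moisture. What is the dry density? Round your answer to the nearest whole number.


Step 1: Dry density = wet density / (1 + w/100)
Step 2: Dry density = 1990 / (1 + 17.9/100)
Step 3: Dry density = 1990 / 1.179
Step 4: Dry density = 1688 kg/m^3

1688


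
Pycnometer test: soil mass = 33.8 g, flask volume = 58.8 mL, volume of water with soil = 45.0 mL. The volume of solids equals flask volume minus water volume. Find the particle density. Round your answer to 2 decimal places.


Step 1: Volume of solids = flask volume - water volume with soil
Step 2: V_solids = 58.8 - 45.0 = 13.8 mL
Step 3: Particle density = mass / V_solids = 33.8 / 13.8 = 2.45 g/cm^3

2.45


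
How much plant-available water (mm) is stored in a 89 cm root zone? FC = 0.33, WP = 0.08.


Step 1: Available water = (FC - WP) * depth * 10
Step 2: AW = (0.33 - 0.08) * 89 * 10
Step 3: AW = 0.25 * 89 * 10
Step 4: AW = 222.5 mm

222.5


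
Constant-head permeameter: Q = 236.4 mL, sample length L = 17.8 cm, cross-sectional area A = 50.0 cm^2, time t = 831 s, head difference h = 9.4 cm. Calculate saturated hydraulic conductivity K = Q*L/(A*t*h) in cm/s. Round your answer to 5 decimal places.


Step 1: K = Q * L / (A * t * h)
Step 2: Numerator = 236.4 * 17.8 = 4207.92
Step 3: Denominator = 50.0 * 831 * 9.4 = 390570.0
Step 4: K = 4207.92 / 390570.0 = 0.01077 cm/s

0.01077


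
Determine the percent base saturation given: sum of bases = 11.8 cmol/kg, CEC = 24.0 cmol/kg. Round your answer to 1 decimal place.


Step 1: BS = 100 * (sum of bases) / CEC
Step 2: BS = 100 * 11.8 / 24.0
Step 3: BS = 49.2%

49.2


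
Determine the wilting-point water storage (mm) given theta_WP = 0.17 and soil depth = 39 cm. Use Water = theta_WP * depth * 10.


Step 1: Water (mm) = theta_WP * depth * 10
Step 2: Water = 0.17 * 39 * 10
Step 3: Water = 66.3 mm

66.3


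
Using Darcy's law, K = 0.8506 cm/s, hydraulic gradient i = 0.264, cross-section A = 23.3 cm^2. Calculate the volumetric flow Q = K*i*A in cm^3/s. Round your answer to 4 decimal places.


Step 1: Apply Darcy's law: Q = K * i * A
Step 2: Q = 0.8506 * 0.264 * 23.3
Step 3: Q = 5.2322 cm^3/s

5.2322


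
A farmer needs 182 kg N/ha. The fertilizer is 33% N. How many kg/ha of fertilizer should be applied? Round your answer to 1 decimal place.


Step 1: Fertilizer rate = target N / (N content / 100)
Step 2: Rate = 182 / (33 / 100)
Step 3: Rate = 182 / 0.33
Step 4: Rate = 551.5 kg/ha

551.5


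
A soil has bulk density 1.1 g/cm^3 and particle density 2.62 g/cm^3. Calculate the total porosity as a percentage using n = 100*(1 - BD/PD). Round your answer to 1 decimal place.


Step 1: Formula: n = 100 * (1 - BD / PD)
Step 2: n = 100 * (1 - 1.1 / 2.62)
Step 3: n = 100 * (1 - 0.41985)
Step 4: n = 58.0%

58.0


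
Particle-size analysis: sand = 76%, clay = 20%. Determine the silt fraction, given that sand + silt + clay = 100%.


Step 1: sand + silt + clay = 100%
Step 2: silt = 100 - sand - clay
Step 3: silt = 100 - 76 - 20
Step 4: silt = 4%

4


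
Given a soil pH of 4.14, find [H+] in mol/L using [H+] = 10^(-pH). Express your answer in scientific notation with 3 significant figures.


Step 1: [H+] = 10^(-pH)
Step 2: [H+] = 10^(-4.14)
Step 3: [H+] = 7.24e-05 mol/L

7.24e-05


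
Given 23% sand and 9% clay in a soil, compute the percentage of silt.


Step 1: sand + silt + clay = 100%
Step 2: silt = 100 - sand - clay
Step 3: silt = 100 - 23 - 9
Step 4: silt = 68%

68


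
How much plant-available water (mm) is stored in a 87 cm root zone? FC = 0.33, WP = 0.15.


Step 1: Available water = (FC - WP) * depth * 10
Step 2: AW = (0.33 - 0.15) * 87 * 10
Step 3: AW = 0.18 * 87 * 10
Step 4: AW = 156.6 mm

156.6


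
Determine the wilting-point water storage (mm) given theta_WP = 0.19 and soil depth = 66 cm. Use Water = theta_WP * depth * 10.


Step 1: Water (mm) = theta_WP * depth * 10
Step 2: Water = 0.19 * 66 * 10
Step 3: Water = 125.4 mm

125.4


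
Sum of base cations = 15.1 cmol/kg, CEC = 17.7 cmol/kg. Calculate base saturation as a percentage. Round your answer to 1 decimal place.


Step 1: BS = 100 * (sum of bases) / CEC
Step 2: BS = 100 * 15.1 / 17.7
Step 3: BS = 85.3%

85.3


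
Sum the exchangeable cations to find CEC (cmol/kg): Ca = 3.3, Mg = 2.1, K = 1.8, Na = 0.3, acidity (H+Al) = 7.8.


Step 1: CEC = Ca + Mg + K + Na + (H+Al)
Step 2: CEC = 3.3 + 2.1 + 1.8 + 0.3 + 7.8
Step 3: CEC = 15.3 cmol/kg

15.3


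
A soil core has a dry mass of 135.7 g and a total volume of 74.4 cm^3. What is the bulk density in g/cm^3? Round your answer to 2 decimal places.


Step 1: Identify the formula: BD = dry mass / volume
Step 2: Substitute values: BD = 135.7 / 74.4
Step 3: BD = 1.82 g/cm^3

1.82


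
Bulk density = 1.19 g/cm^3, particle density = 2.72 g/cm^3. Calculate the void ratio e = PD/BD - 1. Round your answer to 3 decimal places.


Step 1: e = PD / BD - 1
Step 2: e = 2.72 / 1.19 - 1
Step 3: e = 2.28571 - 1
Step 4: e = 1.286

1.286


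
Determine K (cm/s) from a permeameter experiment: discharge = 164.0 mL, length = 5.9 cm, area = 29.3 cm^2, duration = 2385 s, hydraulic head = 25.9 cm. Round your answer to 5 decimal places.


Step 1: K = Q * L / (A * t * h)
Step 2: Numerator = 164.0 * 5.9 = 967.6
Step 3: Denominator = 29.3 * 2385 * 25.9 = 1809904.95
Step 4: K = 967.6 / 1809904.95 = 0.00053 cm/s

0.00053


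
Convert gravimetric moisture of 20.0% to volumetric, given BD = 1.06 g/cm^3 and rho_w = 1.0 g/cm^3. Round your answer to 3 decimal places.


Step 1: theta = (w / 100) * BD / rho_w
Step 2: theta = (20.0 / 100) * 1.06 / 1.0
Step 3: theta = 0.2 * 1.06
Step 4: theta = 0.212

0.212


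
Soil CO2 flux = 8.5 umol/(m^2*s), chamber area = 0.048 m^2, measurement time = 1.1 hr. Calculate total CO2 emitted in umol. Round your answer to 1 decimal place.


Step 1: Convert time to seconds: 1.1 hr * 3600 = 3960.0 s
Step 2: Total = flux * area * time_s
Step 3: Total = 8.5 * 0.048 * 3960.0
Step 4: Total = 1615.7 umol

1615.7


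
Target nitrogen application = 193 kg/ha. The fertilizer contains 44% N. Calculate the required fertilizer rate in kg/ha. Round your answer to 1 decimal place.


Step 1: Fertilizer rate = target N / (N content / 100)
Step 2: Rate = 193 / (44 / 100)
Step 3: Rate = 193 / 0.44
Step 4: Rate = 438.6 kg/ha

438.6


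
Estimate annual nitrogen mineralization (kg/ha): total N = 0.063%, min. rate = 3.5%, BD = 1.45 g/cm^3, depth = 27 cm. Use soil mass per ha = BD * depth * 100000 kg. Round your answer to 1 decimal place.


Step 1: Soil mass per ha = BD * depth * 100000 = 1.45 * 27 * 100000 = 3915000 kg
Step 2: Total N pool = soil mass * N%/100 = 3915000 * 0.063/100 = 2466.45 kg/ha
Step 3: N mineralized = N pool * rate%/100 = 2466.45 * 3.5/100 = 86.3 kg/ha/yr

86.3


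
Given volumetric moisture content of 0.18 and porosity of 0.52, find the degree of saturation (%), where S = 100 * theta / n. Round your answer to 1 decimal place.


Step 1: S = 100 * theta_v / n
Step 2: S = 100 * 0.18 / 0.52
Step 3: S = 34.6%

34.6


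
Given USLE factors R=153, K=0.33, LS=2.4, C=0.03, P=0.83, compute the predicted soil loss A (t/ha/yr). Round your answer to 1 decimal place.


Step 1: A = R * K * LS * C * P
Step 2: R * K = 153 * 0.33 = 50.49
Step 3: (R*K) * LS = 50.49 * 2.4 = 121.176
Step 4: * C * P = 121.176 * 0.03 * 0.83 = 3.0
Step 5: A = 3.0 t/(ha*yr)

3.0


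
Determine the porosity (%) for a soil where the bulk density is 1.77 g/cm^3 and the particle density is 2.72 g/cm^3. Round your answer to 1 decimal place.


Step 1: Formula: n = 100 * (1 - BD / PD)
Step 2: n = 100 * (1 - 1.77 / 2.72)
Step 3: n = 100 * (1 - 0.65074)
Step 4: n = 34.9%

34.9


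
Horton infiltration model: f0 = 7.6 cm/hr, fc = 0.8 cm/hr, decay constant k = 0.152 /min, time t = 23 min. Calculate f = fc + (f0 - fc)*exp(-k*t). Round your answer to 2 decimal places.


Step 1: f = fc + (f0 - fc) * exp(-k * t)
Step 2: exp(-0.152 * 23) = 0.030318
Step 3: f = 0.8 + (7.6 - 0.8) * 0.030318
Step 4: f = 0.8 + 6.8 * 0.030318
Step 5: f = 1.01 cm/hr

1.01


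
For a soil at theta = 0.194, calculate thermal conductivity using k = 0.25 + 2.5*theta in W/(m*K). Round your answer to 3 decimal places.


Step 1: k = 0.25 + 2.5 * theta
Step 2: k = 0.25 + 2.5 * 0.194
Step 3: k = 0.25 + 0.485
Step 4: k = 0.735 W/(m*K)

0.735


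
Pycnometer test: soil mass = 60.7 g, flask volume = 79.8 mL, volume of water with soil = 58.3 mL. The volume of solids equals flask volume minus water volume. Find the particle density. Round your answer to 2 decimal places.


Step 1: Volume of solids = flask volume - water volume with soil
Step 2: V_solids = 79.8 - 58.3 = 21.5 mL
Step 3: Particle density = mass / V_solids = 60.7 / 21.5 = 2.82 g/cm^3

2.82


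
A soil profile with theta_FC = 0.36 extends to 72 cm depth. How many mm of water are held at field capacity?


Step 1: Water (mm) = theta_FC * depth (cm) * 10
Step 2: Water = 0.36 * 72 * 10
Step 3: Water = 259.2 mm

259.2


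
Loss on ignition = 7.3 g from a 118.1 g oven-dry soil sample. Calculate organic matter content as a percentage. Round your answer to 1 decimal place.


Step 1: OM% = 100 * LOI / sample mass
Step 2: OM = 100 * 7.3 / 118.1
Step 3: OM = 6.2%

6.2


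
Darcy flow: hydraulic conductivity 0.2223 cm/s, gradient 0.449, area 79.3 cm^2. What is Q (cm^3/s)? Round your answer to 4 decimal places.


Step 1: Apply Darcy's law: Q = K * i * A
Step 2: Q = 0.2223 * 0.449 * 79.3
Step 3: Q = 7.9151 cm^3/s

7.9151


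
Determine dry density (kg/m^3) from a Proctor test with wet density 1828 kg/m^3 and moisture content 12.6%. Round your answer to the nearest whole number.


Step 1: Dry density = wet density / (1 + w/100)
Step 2: Dry density = 1828 / (1 + 12.6/100)
Step 3: Dry density = 1828 / 1.126
Step 4: Dry density = 1623 kg/m^3

1623


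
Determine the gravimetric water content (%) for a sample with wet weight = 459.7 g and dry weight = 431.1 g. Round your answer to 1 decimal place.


Step 1: Water mass = wet - dry = 459.7 - 431.1 = 28.6 g
Step 2: w = 100 * water mass / dry mass
Step 3: w = 100 * 28.6 / 431.1 = 6.6%

6.6


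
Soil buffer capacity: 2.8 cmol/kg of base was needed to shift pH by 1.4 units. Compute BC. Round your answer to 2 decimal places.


Step 1: BC = change in base / change in pH
Step 2: BC = 2.8 / 1.4
Step 3: BC = 2.0 cmol/(kg*pH unit)

2.0


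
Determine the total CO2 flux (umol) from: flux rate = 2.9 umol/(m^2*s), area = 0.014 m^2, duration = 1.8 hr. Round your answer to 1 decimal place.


Step 1: Convert time to seconds: 1.8 hr * 3600 = 6480.0 s
Step 2: Total = flux * area * time_s
Step 3: Total = 2.9 * 0.014 * 6480.0
Step 4: Total = 263.1 umol

263.1


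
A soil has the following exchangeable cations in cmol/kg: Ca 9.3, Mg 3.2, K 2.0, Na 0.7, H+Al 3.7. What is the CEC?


Step 1: CEC = Ca + Mg + K + Na + (H+Al)
Step 2: CEC = 9.3 + 3.2 + 2.0 + 0.7 + 3.7
Step 3: CEC = 18.9 cmol/kg

18.9


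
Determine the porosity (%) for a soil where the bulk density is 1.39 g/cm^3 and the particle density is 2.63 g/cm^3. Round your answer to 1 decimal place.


Step 1: Formula: n = 100 * (1 - BD / PD)
Step 2: n = 100 * (1 - 1.39 / 2.63)
Step 3: n = 100 * (1 - 0.52852)
Step 4: n = 47.1%

47.1


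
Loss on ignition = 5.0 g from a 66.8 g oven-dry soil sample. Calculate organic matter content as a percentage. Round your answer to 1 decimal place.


Step 1: OM% = 100 * LOI / sample mass
Step 2: OM = 100 * 5.0 / 66.8
Step 3: OM = 7.5%

7.5


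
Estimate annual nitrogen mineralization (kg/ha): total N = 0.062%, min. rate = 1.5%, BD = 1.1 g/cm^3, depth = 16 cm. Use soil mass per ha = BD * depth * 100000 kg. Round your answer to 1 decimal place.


Step 1: Soil mass per ha = BD * depth * 100000 = 1.1 * 16 * 100000 = 1760000 kg
Step 2: Total N pool = soil mass * N%/100 = 1760000 * 0.062/100 = 1091.2 kg/ha
Step 3: N mineralized = N pool * rate%/100 = 1091.2 * 1.5/100 = 16.4 kg/ha/yr

16.4


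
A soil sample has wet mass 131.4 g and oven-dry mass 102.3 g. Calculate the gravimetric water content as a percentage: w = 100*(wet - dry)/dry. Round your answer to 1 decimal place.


Step 1: Water mass = wet - dry = 131.4 - 102.3 = 29.1 g
Step 2: w = 100 * water mass / dry mass
Step 3: w = 100 * 29.1 / 102.3 = 28.4%

28.4


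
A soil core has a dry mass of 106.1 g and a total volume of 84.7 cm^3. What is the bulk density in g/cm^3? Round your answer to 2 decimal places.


Step 1: Identify the formula: BD = dry mass / volume
Step 2: Substitute values: BD = 106.1 / 84.7
Step 3: BD = 1.25 g/cm^3

1.25


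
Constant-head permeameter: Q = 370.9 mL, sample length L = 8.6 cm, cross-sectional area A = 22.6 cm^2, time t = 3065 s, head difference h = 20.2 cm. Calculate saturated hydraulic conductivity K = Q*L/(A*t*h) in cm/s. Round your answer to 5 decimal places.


Step 1: K = Q * L / (A * t * h)
Step 2: Numerator = 370.9 * 8.6 = 3189.74
Step 3: Denominator = 22.6 * 3065 * 20.2 = 1399233.8
Step 4: K = 3189.74 / 1399233.8 = 0.00228 cm/s

0.00228


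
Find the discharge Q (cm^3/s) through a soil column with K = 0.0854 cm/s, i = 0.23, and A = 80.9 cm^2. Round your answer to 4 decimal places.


Step 1: Apply Darcy's law: Q = K * i * A
Step 2: Q = 0.0854 * 0.23 * 80.9
Step 3: Q = 1.589 cm^3/s

1.589


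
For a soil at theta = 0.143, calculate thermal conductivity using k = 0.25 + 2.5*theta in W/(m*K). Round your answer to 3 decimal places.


Step 1: k = 0.25 + 2.5 * theta
Step 2: k = 0.25 + 2.5 * 0.143
Step 3: k = 0.25 + 0.358
Step 4: k = 0.608 W/(m*K)

0.608


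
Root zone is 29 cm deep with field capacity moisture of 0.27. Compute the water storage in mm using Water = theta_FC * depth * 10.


Step 1: Water (mm) = theta_FC * depth (cm) * 10
Step 2: Water = 0.27 * 29 * 10
Step 3: Water = 78.3 mm

78.3


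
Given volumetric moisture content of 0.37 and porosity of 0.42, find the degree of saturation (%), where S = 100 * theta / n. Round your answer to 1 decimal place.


Step 1: S = 100 * theta_v / n
Step 2: S = 100 * 0.37 / 0.42
Step 3: S = 88.1%

88.1


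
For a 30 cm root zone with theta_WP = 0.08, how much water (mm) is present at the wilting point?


Step 1: Water (mm) = theta_WP * depth * 10
Step 2: Water = 0.08 * 30 * 10
Step 3: Water = 24.0 mm

24.0


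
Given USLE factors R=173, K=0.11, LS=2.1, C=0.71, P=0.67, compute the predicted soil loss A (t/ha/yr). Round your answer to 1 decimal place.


Step 1: A = R * K * LS * C * P
Step 2: R * K = 173 * 0.11 = 19.03
Step 3: (R*K) * LS = 19.03 * 2.1 = 39.963
Step 4: * C * P = 39.963 * 0.71 * 0.67 = 19.0
Step 5: A = 19.0 t/(ha*yr)

19.0


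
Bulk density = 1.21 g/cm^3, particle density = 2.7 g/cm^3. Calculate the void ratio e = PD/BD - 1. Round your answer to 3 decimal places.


Step 1: e = PD / BD - 1
Step 2: e = 2.7 / 1.21 - 1
Step 3: e = 2.2314 - 1
Step 4: e = 1.231

1.231


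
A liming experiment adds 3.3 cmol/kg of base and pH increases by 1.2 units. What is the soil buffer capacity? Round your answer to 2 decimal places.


Step 1: BC = change in base / change in pH
Step 2: BC = 3.3 / 1.2
Step 3: BC = 2.75 cmol/(kg*pH unit)

2.75


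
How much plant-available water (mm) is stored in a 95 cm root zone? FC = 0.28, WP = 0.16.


Step 1: Available water = (FC - WP) * depth * 10
Step 2: AW = (0.28 - 0.16) * 95 * 10
Step 3: AW = 0.12 * 95 * 10
Step 4: AW = 114.0 mm

114.0


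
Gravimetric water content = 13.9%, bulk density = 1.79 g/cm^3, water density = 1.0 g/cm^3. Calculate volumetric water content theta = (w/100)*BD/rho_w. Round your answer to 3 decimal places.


Step 1: theta = (w / 100) * BD / rho_w
Step 2: theta = (13.9 / 100) * 1.79 / 1.0
Step 3: theta = 0.139 * 1.79
Step 4: theta = 0.249

0.249


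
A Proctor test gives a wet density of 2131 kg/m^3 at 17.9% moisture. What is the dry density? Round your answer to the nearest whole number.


Step 1: Dry density = wet density / (1 + w/100)
Step 2: Dry density = 2131 / (1 + 17.9/100)
Step 3: Dry density = 2131 / 1.179
Step 4: Dry density = 1807 kg/m^3

1807


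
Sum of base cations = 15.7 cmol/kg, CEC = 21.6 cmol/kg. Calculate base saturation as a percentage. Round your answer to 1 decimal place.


Step 1: BS = 100 * (sum of bases) / CEC
Step 2: BS = 100 * 15.7 / 21.6
Step 3: BS = 72.7%

72.7


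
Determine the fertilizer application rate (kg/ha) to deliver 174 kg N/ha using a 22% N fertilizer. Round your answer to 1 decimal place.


Step 1: Fertilizer rate = target N / (N content / 100)
Step 2: Rate = 174 / (22 / 100)
Step 3: Rate = 174 / 0.22
Step 4: Rate = 790.9 kg/ha

790.9


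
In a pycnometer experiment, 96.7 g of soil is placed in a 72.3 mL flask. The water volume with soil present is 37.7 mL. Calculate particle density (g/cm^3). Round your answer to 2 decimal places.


Step 1: Volume of solids = flask volume - water volume with soil
Step 2: V_solids = 72.3 - 37.7 = 34.6 mL
Step 3: Particle density = mass / V_solids = 96.7 / 34.6 = 2.79 g/cm^3

2.79


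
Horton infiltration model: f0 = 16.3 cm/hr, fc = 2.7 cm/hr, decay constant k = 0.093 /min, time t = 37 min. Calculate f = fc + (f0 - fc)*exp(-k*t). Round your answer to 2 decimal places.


Step 1: f = fc + (f0 - fc) * exp(-k * t)
Step 2: exp(-0.093 * 37) = 0.032033
Step 3: f = 2.7 + (16.3 - 2.7) * 0.032033
Step 4: f = 2.7 + 13.6 * 0.032033
Step 5: f = 3.14 cm/hr

3.14


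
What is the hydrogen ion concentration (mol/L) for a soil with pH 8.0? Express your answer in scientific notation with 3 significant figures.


Step 1: [H+] = 10^(-pH)
Step 2: [H+] = 10^(-8.0)
Step 3: [H+] = 1.00e-08 mol/L

1.00e-08


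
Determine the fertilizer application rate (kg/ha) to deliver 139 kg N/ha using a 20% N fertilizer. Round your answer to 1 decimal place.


Step 1: Fertilizer rate = target N / (N content / 100)
Step 2: Rate = 139 / (20 / 100)
Step 3: Rate = 139 / 0.2
Step 4: Rate = 695.0 kg/ha

695.0


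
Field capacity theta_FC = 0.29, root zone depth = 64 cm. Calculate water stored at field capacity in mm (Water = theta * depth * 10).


Step 1: Water (mm) = theta_FC * depth (cm) * 10
Step 2: Water = 0.29 * 64 * 10
Step 3: Water = 185.6 mm

185.6


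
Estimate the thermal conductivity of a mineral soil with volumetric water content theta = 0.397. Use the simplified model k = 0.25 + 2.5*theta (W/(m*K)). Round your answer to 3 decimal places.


Step 1: k = 0.25 + 2.5 * theta
Step 2: k = 0.25 + 2.5 * 0.397
Step 3: k = 0.25 + 0.993
Step 4: k = 1.243 W/(m*K)

1.243


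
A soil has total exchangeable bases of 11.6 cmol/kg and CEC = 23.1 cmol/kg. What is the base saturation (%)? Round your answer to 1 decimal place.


Step 1: BS = 100 * (sum of bases) / CEC
Step 2: BS = 100 * 11.6 / 23.1
Step 3: BS = 50.2%

50.2


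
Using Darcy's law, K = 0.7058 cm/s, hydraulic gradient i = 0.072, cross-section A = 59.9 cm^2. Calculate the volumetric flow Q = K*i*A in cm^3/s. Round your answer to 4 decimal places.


Step 1: Apply Darcy's law: Q = K * i * A
Step 2: Q = 0.7058 * 0.072 * 59.9
Step 3: Q = 3.044 cm^3/s

3.044


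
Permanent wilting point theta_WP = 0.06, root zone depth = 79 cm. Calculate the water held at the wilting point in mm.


Step 1: Water (mm) = theta_WP * depth * 10
Step 2: Water = 0.06 * 79 * 10
Step 3: Water = 47.4 mm

47.4


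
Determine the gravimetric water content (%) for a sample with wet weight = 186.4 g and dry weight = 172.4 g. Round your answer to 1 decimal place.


Step 1: Water mass = wet - dry = 186.4 - 172.4 = 14.0 g
Step 2: w = 100 * water mass / dry mass
Step 3: w = 100 * 14.0 / 172.4 = 8.1%

8.1


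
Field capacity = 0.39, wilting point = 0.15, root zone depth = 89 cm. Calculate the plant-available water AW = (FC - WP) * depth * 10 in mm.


Step 1: Available water = (FC - WP) * depth * 10
Step 2: AW = (0.39 - 0.15) * 89 * 10
Step 3: AW = 0.24 * 89 * 10
Step 4: AW = 213.6 mm

213.6


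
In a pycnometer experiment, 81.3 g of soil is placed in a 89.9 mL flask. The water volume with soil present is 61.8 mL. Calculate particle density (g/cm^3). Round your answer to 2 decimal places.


Step 1: Volume of solids = flask volume - water volume with soil
Step 2: V_solids = 89.9 - 61.8 = 28.1 mL
Step 3: Particle density = mass / V_solids = 81.3 / 28.1 = 2.89 g/cm^3

2.89


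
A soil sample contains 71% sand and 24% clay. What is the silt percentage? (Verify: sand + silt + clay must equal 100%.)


Step 1: sand + silt + clay = 100%
Step 2: silt = 100 - sand - clay
Step 3: silt = 100 - 71 - 24
Step 4: silt = 5%

5


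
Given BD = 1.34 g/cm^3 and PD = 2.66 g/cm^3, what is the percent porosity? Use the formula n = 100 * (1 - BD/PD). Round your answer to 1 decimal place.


Step 1: Formula: n = 100 * (1 - BD / PD)
Step 2: n = 100 * (1 - 1.34 / 2.66)
Step 3: n = 100 * (1 - 0.50376)
Step 4: n = 49.6%

49.6
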